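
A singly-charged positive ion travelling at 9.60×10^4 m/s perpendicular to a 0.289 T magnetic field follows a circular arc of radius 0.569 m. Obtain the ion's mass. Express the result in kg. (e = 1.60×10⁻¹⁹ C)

qvB = mv²/r ⇒ m = qBr/v.
m = (1×1.60×10^-19)(0.289)(0.569) / (9.60×10^4) = 2.74×10^-25 kg.

m ≈ 2.74×10^-25 kg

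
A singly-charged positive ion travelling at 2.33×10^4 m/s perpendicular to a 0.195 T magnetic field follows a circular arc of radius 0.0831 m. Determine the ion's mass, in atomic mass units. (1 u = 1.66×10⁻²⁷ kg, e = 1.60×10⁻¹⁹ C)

qvB = mv²/r ⇒ m = qBr/v.
m = (1×1.60×10^-19)(0.195)(0.0831) / (2.33×10^4) = 1.11×10^-25 kg = 67.0 u.

m ≈ 67.0 u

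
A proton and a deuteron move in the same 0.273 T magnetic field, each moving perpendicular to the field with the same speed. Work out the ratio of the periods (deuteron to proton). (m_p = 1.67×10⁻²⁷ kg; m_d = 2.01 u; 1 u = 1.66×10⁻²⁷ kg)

T = 2πm/(qB) is independent of speed, so T₂/T₁ = (m₂/q₂)/(m₁/q₁).
T_{deuteron}/T_{proton} = (3.34×10^-27/1e) / (1.67×10^-27/1e) = 2.00.

ratio ≈ 2.00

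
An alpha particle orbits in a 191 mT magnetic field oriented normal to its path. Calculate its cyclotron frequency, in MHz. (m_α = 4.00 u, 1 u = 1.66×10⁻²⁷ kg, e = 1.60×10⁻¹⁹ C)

f = qB/(2πm) = (2×1.60×10^-19)(0.191) / [2π(6.64×10^-27)] = 1.46×10^6 Hz.

f ≈ 1.46 MHz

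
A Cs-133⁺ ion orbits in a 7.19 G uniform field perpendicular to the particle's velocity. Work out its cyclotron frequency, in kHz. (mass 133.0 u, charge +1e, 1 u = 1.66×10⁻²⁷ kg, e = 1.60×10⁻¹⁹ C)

f ≈ 0.0829 kHz

f = qB/(2πm) = (1×1.60×10^-19)(7.19×10^-4) / [2π(2.21×10^-25)] = 82.9 Hz.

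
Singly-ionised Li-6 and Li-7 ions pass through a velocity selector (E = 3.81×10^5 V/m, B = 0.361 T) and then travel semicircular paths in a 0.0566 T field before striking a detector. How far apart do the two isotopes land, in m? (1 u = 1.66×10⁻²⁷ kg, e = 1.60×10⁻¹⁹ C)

Both emerge at v = E/B₁ = 1.06×10^6 m/s.
r = mv/(qB₂), so r₁ = 1.161 m and r₂ = 1.354 m, giving Δr = 0.193 m.
After a semicircle each ion lands a diameter 2r from the entry slit, so the separation is 2Δr = 0.387 m.

Δd ≈ 0.387 m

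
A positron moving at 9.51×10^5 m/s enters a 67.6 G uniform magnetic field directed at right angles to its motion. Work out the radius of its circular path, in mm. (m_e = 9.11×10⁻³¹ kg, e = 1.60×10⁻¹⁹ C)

r ≈ 0.801 mm

The magnetic force provides the centripetal force: qvB = mv²/r, so r = mv/(qB).
r = (9.11×10^-31 kg)(9.51×10^5 m/s) / [(1×1.60×10^-19 C)(6.76×10^-3 T)] = 8.01×10^-4 m.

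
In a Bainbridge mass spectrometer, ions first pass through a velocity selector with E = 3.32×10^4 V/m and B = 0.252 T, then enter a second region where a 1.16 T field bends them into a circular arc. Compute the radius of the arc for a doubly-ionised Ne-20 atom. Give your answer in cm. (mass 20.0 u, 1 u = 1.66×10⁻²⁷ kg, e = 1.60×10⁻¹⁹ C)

The selector passes v = E/B = 3.32×10^4/0.252 = 1.32×10^5 m/s.
In the deflection region, r = mv/(qB₂) = (3.32×10^-26)(1.32×10^5) / [(2×1.60×10^-19)(1.16)] = 0.0118 m.

r ≈ 1.18 cm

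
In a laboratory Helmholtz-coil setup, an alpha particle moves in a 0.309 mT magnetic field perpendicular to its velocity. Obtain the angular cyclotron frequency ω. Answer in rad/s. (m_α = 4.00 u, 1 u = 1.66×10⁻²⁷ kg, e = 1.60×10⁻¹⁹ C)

ω ≈ 1.49×10^4 rad/s

ω = qB/m = (2×1.60×10^-19)(3.09×10^-4) / (6.64×10^-27) = 1.49×10^4 rad/s.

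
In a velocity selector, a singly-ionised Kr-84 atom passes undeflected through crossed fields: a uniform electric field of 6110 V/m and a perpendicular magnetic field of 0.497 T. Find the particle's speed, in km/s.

For zero net force, qE = qvB, so v = E/B.
v = (6110) / (0.497) = 1.23×10^4 m/s.

v ≈ 12.3 km/s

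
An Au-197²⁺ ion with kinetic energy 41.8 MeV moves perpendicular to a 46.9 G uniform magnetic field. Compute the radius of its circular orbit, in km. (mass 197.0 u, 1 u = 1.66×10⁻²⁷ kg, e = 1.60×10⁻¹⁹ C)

Convert the energy: K = 41.8 MeV = 6.69×10^-12 J.
v = √(2K/m) = √(2·6.69×10^-12/3.27×10^-25) = 6.40×10^6 m/s.
r = mv/(qB) = (3.27×10^-25)(6.40×10^6) / [(2×1.60×10^-19)(4.69×10^-3)] = 1390 m.

r ≈ 1.39 km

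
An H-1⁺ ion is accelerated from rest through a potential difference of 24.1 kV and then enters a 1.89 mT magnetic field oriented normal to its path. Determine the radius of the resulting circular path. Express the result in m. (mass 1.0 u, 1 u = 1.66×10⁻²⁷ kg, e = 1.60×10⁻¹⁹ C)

r ≈ 11.8 m

The kinetic energy gained is K = qV = (1×1.60×10^-19)(2.41×10^4) = 3.86×10^-15 J.
v = √(2K/m) = 2.16×10^6 m/s.
r = mv/(qB) = (1.66×10^-27)(2.16×10^6) / [(1×1.60×10^-19)(1.89×10^-3)] = 11.8 m.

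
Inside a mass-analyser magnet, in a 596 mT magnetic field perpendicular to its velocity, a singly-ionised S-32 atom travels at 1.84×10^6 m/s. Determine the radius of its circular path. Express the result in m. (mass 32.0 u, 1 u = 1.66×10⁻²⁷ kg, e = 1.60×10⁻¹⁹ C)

The magnetic force provides the centripetal force: qvB = mv²/r, so r = mv/(qB).
r = (5.31×10^-26 kg)(1.84×10^6 m/s) / [(1×1.60×10^-19 C)(0.596 T)] = 1.02 m.

r ≈ 1.02 m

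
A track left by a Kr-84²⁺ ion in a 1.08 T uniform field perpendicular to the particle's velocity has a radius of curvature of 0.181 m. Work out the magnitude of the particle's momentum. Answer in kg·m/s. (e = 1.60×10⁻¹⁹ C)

Since qvB = mv²/r, the momentum p = mv = qBr.
p = (2×1.60×10^-19)(1.08)(0.181) = 6.26×10^-20 kg·m/s.

p ≈ 6.26×10^-20 kg·m/s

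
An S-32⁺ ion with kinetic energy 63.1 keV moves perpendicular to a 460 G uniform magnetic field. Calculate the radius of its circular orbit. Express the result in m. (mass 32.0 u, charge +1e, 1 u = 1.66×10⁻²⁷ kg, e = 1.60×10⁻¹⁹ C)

r ≈ 4.45 m

Convert the energy: K = 63.1 keV = 1.01×10^-14 J.
v = √(2K/m) = √(2·1.01×10^-14/5.31×10^-26) = 6.17×10^5 m/s.
r = mv/(qB) = (5.31×10^-26)(6.17×10^5) / [(1×1.60×10^-19)(0.0460)] = 4.45 m.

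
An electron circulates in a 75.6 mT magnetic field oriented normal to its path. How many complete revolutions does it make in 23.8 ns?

T = 2πm/(qB) = 2π(9.11×10^-31) / [(1×1.60×10^-19)(0.0756)] = 4.7321×10^-10 s.
N = t/T = 2.38×10^-8 / 4.7321×10^-10 ≈ 50.29, so 50 complete revolutions.

N = 50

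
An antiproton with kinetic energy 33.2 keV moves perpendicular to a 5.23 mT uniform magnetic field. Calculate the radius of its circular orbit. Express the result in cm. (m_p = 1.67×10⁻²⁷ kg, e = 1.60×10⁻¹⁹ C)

Convert the energy: K = 33.2 keV = 5.31×10^-15 J.
v = √(2K/m) = √(2·5.31×10^-15/1.67×10^-27) = 2.52×10^6 m/s.
r = mv/(qB) = (1.67×10^-27)(2.52×10^6) / [(1×1.60×10^-19)(5.23×10^-3)] = 5.03 m.

r ≈ 503 cm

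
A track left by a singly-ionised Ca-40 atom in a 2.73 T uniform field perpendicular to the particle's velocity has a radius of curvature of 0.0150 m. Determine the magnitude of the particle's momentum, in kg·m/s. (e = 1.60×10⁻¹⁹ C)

Since qvB = mv²/r, the momentum p = mv = qBr.
p = (1×1.60×10^-19)(2.73)(0.0150) = 6.55×10^-21 kg·m/s.

p ≈ 6.55×10^-21 kg·m/s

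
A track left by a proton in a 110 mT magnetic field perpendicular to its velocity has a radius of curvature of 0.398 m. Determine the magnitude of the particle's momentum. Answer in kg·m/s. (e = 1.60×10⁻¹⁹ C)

Since qvB = mv²/r, the momentum p = mv = qBr.
p = (1×1.60×10^-19)(0.110)(0.398) = 7.00×10^-21 kg·m/s.

p ≈ 7.00×10^-21 kg·m/s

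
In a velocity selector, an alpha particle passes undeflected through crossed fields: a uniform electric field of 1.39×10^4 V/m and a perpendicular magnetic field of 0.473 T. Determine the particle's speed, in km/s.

v ≈ 29.4 km/s

For zero net force, qE = qvB, so v = E/B.
v = (1.39×10^4) / (0.473) = 2.94×10^4 m/s.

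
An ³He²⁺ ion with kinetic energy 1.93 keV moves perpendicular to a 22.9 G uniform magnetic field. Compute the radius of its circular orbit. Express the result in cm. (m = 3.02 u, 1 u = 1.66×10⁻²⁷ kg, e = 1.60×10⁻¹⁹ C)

r ≈ 240 cm

Convert the energy: K = 1.93 keV = 3.09×10^-16 J.
v = √(2K/m) = √(2·3.09×10^-16/5.01×10^-27) = 3.51×10^5 m/s.
r = mv/(qB) = (5.01×10^-27)(3.51×10^5) / [(2×1.60×10^-19)(2.29×10^-3)] = 2.40 m.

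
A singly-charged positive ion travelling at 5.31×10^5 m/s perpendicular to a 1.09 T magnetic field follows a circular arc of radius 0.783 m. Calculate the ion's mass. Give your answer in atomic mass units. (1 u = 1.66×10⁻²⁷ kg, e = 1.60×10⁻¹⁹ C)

qvB = mv²/r ⇒ m = qBr/v.
m = (1×1.60×10^-19)(1.09)(0.783) / (5.31×10^5) = 2.57×10^-25 kg = 155 u.

m ≈ 155 u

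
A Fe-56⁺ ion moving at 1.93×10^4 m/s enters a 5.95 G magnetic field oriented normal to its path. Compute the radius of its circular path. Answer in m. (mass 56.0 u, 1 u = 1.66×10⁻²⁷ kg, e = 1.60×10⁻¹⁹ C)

r ≈ 18.8 m

The magnetic force provides the centripetal force: qvB = mv²/r, so r = mv/(qB).
r = (9.30×10^-26 kg)(1.93×10^4 m/s) / [(1×1.60×10^-19 C)(5.95×10^-4 T)] = 18.8 m.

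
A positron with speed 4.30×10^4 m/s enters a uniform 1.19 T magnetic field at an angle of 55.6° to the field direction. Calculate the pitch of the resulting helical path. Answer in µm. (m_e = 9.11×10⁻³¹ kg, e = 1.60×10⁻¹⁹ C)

The velocity component along B is v∥ = v cos55.6° = 2.43×10^4 m/s.
The cyclotron period T = 2πm/(qB) = 3.01×10^-11 s is set by m, q, B alone.
Pitch = v∥·T = (2.43×10^4)(3.01×10^-11) = 7.30×10^-7 m.

pitch ≈ 0.730 µm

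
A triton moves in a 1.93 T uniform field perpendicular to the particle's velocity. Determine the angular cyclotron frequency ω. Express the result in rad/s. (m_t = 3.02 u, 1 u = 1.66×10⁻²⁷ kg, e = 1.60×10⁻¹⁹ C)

ω = qB/m = (1×1.60×10^-19)(1.93) / (5.01×10^-27) = 6.16×10^7 rad/s.

ω ≈ 6.16×10^7 rad/s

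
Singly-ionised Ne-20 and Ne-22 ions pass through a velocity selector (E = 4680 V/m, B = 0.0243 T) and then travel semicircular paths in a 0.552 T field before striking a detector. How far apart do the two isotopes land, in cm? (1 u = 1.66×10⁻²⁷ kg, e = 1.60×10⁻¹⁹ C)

Both emerge at v = E/B₁ = 1.93×10^5 m/s.
r = mv/(qB₂), so r₁ = 0.07240 m and r₂ = 0.07964 m, giving Δr = 7.24×10^-3 m.
After a semicircle each ion lands a diameter 2r from the entry slit, so the separation is 2Δr = 0.0145 m.

Δd ≈ 1.45 cm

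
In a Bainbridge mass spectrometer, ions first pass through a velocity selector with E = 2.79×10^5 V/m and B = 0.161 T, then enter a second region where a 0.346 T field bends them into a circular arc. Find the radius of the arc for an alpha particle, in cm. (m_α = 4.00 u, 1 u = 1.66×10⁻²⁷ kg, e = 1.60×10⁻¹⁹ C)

r ≈ 10.4 cm

The selector passes v = E/B = 2.79×10^5/0.161 = 1.73×10^6 m/s.
In the deflection region, r = mv/(qB₂) = (6.64×10^-27)(1.73×10^6) / [(2×1.60×10^-19)(0.346)] = 0.104 m.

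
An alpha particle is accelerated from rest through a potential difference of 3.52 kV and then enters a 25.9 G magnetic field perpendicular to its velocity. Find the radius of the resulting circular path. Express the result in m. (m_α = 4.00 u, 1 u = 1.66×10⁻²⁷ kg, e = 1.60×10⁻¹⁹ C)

The kinetic energy gained is K = qV = (2×1.60×10^-19)(3520) = 1.13×10^-15 J.
v = √(2K/m) = 5.82×10^5 m/s.
r = mv/(qB) = (6.64×10^-27)(5.82×10^5) / [(2×1.60×10^-19)(2.59×10^-3)] = 4.67 m.

r ≈ 4.67 m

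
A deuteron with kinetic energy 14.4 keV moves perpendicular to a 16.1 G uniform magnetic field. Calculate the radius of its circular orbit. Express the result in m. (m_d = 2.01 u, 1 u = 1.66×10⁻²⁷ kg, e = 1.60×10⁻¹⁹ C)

r ≈ 15.2 m

Convert the energy: K = 14.4 keV = 2.30×10^-15 J.
v = √(2K/m) = √(2·2.30×10^-15/3.34×10^-27) = 1.18×10^6 m/s.
r = mv/(qB) = (3.34×10^-27)(1.18×10^6) / [(1×1.60×10^-19)(1.61×10^-3)] = 15.2 m.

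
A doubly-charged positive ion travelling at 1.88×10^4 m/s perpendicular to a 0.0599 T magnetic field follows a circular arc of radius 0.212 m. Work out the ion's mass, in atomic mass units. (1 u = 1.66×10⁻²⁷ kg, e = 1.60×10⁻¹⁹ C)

qvB = mv²/r ⇒ m = qBr/v.
m = (2×1.60×10^-19)(0.0599)(0.212) / (1.88×10^4) = 2.16×10^-25 kg = 130 u.

m ≈ 130 u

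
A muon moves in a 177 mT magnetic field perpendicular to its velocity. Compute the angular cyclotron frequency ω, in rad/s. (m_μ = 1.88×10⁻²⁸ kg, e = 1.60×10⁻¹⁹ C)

ω = qB/m = (1×1.60×10^-19)(0.177) / (1.88×10^-28) = 1.51×10^8 rad/s.

ω ≈ 1.51×10^8 rad/s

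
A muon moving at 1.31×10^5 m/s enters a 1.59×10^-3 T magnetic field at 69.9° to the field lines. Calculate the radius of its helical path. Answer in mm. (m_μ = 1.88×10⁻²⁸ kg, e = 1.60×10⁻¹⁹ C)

r ≈ 90.9 mm

Only the perpendicular component v⊥ = v sin69.9° = 1.23×10^5 m/s is bent by the field.
r = m v⊥ /(qB) = (1.88×10^-28)(1.23×10^5) / [(1×1.60×10^-19)(1.59×10^-3)] = 0.0909 m.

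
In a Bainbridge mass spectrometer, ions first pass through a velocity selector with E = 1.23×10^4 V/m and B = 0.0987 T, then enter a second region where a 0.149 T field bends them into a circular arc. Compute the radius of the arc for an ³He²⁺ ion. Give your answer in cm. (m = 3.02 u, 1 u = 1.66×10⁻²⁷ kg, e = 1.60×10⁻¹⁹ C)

r ≈ 1.31 cm

The selector passes v = E/B = 1.23×10^4/0.0987 = 1.25×10^5 m/s.
In the deflection region, r = mv/(qB₂) = (5.01×10^-27)(1.25×10^5) / [(2×1.60×10^-19)(0.149)] = 0.0131 m.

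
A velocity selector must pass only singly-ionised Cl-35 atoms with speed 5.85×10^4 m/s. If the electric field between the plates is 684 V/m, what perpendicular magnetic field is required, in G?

qE = qvB ⇒ B = E/v = (684) / (5.85×10^4) = 0.0117 T.

B ≈ 117 G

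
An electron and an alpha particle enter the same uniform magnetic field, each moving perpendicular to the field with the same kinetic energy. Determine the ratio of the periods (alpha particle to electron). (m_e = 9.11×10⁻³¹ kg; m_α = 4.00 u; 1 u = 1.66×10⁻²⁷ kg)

T = 2πm/(qB) is independent of speed, so T₂/T₁ = (m₂/q₂)/(m₁/q₁).
T_{alpha particle}/T_{electron} = (6.64×10^-27/2e) / (9.11×10^-31/1e) = 3640.

ratio ≈ 3640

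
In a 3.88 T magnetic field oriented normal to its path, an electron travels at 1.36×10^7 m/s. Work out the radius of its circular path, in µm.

The magnetic force provides the centripetal force: qvB = mv²/r, so r = mv/(qB).
r = (9.11×10^-31 kg)(1.36×10^7 m/s) / [(1×1.60×10^-19 C)(3.88 T)] = 2.00×10^-5 m.

r ≈ 20.0 µm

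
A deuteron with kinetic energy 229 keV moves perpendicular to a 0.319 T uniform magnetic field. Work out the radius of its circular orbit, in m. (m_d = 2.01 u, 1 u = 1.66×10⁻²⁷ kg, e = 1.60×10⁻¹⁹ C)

Convert the energy: K = 229 keV = 3.66×10^-14 J.
v = √(2K/m) = √(2·3.66×10^-14/3.34×10^-27) = 4.69×10^6 m/s.
r = mv/(qB) = (3.34×10^-27)(4.69×10^6) / [(1×1.60×10^-19)(0.319)] = 0.306 m.

r ≈ 0.306 m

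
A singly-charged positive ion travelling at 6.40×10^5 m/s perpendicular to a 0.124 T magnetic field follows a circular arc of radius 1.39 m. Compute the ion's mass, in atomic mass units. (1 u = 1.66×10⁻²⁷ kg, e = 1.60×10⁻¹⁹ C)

qvB = mv²/r ⇒ m = qBr/v.
m = (1×1.60×10^-19)(0.124)(1.39) / (6.40×10^5) = 4.31×10^-26 kg = 26.0 u.

m ≈ 26.0 u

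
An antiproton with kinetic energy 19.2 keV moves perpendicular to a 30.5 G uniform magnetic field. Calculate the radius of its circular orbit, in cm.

Convert the energy: K = 19.2 keV = 3.07×10^-15 J.
v = √(2K/m) = √(2·3.07×10^-15/1.67×10^-27) = 1.92×10^6 m/s.
r = mv/(qB) = (1.67×10^-27)(1.92×10^6) / [(1×1.60×10^-19)(3.05×10^-3)] = 6.56 m.

r ≈ 656 cm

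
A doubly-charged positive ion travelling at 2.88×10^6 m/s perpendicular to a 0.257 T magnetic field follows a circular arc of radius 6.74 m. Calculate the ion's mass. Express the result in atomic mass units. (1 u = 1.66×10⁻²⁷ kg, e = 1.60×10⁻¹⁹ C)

m ≈ 116 u

qvB = mv²/r ⇒ m = qBr/v.
m = (2×1.60×10^-19)(0.257)(6.74) / (2.88×10^6) = 1.92×10^-25 kg = 116 u.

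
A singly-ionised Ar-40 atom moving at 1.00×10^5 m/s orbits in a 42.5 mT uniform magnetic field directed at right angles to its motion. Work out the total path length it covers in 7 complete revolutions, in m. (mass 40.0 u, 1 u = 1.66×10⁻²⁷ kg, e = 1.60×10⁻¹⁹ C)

r = mv/(qB) = 0.976 m, so one revolution covers 2πr = 6.14 m.
In 7 revolutions: L = 7·2πr = 42.9 m.

L ≈ 42.9 m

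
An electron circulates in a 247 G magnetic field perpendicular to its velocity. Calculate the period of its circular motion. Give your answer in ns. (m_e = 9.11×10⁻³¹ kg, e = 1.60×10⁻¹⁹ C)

The cyclotron period is independent of speed: T = 2πm/(qB).
T = 2π(9.11×10^-31) / [(1×1.60×10^-19)(0.0247)] = 1.45×10^-9 s.

T ≈ 1.45 ns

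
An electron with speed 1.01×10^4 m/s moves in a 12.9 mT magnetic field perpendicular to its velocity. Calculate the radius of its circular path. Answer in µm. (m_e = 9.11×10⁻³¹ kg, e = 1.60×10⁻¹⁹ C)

The magnetic force provides the centripetal force: qvB = mv²/r, so r = mv/(qB).
r = (9.11×10^-31 kg)(1.01×10^4 m/s) / [(1×1.60×10^-19 C)(0.0129 T)] = 4.46×10^-6 m.

r ≈ 4.46 µm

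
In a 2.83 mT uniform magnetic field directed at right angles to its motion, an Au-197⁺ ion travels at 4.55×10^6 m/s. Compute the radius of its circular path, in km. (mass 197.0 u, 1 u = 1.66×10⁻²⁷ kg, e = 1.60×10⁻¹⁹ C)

r ≈ 3.29 km

The magnetic force provides the centripetal force: qvB = mv²/r, so r = mv/(qB).
r = (3.27×10^-25 kg)(4.55×10^6 m/s) / [(1×1.60×10^-19 C)(2.83×10^-3 T)] = 3290 m.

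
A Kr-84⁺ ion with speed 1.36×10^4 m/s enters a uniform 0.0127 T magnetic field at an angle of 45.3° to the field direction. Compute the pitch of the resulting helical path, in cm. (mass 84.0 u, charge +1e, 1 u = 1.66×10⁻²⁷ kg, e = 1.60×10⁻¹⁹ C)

The velocity component along B is v∥ = v cos45.3° = 9570 m/s.
The cyclotron period T = 2πm/(qB) = 4.31×10^-4 s is set by m, q, B alone.
Pitch = v∥·T = (9570)(4.31×10^-4) = 4.12 m.

pitch ≈ 412 cm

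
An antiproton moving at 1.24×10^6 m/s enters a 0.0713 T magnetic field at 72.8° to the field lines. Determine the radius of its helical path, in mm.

r ≈ 173 mm

Only the perpendicular component v⊥ = v sin72.8° = 1.18×10^6 m/s is bent by the field.
r = m v⊥ /(qB) = (1.67×10^-27)(1.18×10^6) / [(1×1.60×10^-19)(0.0713)] = 0.173 m.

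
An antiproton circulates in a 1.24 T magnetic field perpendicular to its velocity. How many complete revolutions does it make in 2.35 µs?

T = 2πm/(qB) = 2π(1.67×10^-27) / [(1×1.60×10^-19)(1.24)] = 5.2888×10^-8 s.
N = t/T = 2.35×10^-6 / 5.2888×10^-8 ≈ 44.43, so 44 complete revolutions.

N = 44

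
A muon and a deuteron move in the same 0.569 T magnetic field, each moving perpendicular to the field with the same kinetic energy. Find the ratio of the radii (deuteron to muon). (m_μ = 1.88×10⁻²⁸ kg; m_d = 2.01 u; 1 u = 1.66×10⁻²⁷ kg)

ratio ≈ 4.21

r = √(2mK)/(qB) ⇒ at equal K, r ∝ √m/q.
r_{deuteron}/r_{muon} = 4.21.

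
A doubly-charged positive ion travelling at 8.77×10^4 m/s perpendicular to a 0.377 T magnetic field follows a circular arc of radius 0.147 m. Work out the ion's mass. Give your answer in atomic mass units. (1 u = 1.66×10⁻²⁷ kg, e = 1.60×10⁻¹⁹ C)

qvB = mv²/r ⇒ m = qBr/v.
m = (2×1.60×10^-19)(0.377)(0.147) / (8.77×10^4) = 2.02×10^-25 kg = 122 u.

m ≈ 122 u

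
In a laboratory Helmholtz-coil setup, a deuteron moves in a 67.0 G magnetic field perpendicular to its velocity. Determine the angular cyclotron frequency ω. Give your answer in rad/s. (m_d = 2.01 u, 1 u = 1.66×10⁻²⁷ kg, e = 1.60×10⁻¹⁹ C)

ω ≈ 3.21×10^5 rad/s

ω = qB/m = (1×1.60×10^-19)(6.70×10^-3) / (3.34×10^-27) = 3.21×10^5 rad/s.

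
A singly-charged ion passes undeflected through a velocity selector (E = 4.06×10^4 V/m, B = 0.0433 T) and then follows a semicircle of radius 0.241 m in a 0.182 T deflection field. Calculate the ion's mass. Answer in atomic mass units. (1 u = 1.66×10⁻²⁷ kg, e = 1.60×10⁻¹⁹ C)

m ≈ 4.51 u

v = E/B₁ = 9.38×10^5 m/s.
From r = mv/(qB₂), m = qB₂r/v = (1×1.60×10^-19)(0.182)(0.241) / (9.38×10^5) = 7.48×10^-27 kg.
In atomic mass units: m = 7.48×10^-27 / 1.66×10^-27 = 4.51 u.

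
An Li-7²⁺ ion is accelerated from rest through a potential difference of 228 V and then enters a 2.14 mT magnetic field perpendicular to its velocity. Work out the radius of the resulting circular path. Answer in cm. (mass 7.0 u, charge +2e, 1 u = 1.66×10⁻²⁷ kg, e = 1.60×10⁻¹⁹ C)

The kinetic energy gained is K = qV = (2×1.60×10^-19)(228) = 7.30×10^-17 J.
v = √(2K/m) = 1.12×10^5 m/s.
r = mv/(qB) = (1.16×10^-26)(1.12×10^5) / [(2×1.60×10^-19)(2.14×10^-3)] = 1.90 m.

r ≈ 190 cm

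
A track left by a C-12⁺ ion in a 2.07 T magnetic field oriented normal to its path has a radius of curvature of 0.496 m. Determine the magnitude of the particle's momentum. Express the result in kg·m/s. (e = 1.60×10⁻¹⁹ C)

Since qvB = mv²/r, the momentum p = mv = qBr.
p = (1×1.60×10^-19)(2.07)(0.496) = 1.64×10^-19 kg·m/s.

p ≈ 1.64×10^-19 kg·m/s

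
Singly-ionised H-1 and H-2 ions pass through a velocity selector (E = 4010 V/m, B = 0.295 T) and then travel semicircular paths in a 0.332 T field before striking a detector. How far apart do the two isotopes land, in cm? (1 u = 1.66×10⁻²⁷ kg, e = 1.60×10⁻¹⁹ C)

Δd ≈ 0.0850 cm

Both emerge at v = E/B₁ = 1.36×10^4 m/s.
r = mv/(qB₂), so r₁ = 4.25×10^-4 m and r₂ = 8.50×10^-4 m, giving Δr = 4.25×10^-4 m.
After a semicircle each ion lands a diameter 2r from the entry slit, so the separation is 2Δr = 8.50×10^-4 m.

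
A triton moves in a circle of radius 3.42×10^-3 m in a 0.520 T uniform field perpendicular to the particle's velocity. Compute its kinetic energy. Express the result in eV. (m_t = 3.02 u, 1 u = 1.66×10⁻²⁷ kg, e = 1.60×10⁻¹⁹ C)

v = qBr/m = (1×1.60×10^-19)(0.520)(3.42×10^-3) / (5.01×10^-27) = 5.68×10^4 m/s.
K = ½mv² = 0.5·(5.01×10^-27)·(5.68×10^4)² = 8.08×10^-18 J = 50.5 eV.

K ≈ 50.5 eV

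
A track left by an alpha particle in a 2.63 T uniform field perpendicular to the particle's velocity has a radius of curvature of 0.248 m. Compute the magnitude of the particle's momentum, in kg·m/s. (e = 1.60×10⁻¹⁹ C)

p ≈ 2.09×10^-19 kg·m/s

Since qvB = mv²/r, the momentum p = mv = qBr.
p = (2×1.60×10^-19)(2.63)(0.248) = 2.09×10^-19 kg·m/s.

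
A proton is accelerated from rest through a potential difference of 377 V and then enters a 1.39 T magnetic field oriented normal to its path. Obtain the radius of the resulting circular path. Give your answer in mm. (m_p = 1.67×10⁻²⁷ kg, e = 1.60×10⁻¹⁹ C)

The kinetic energy gained is K = qV = (1×1.60×10^-19)(377) = 6.03×10^-17 J.
v = √(2K/m) = 2.69×10^5 m/s.
r = mv/(qB) = (1.67×10^-27)(2.69×10^5) / [(1×1.60×10^-19)(1.39)] = 2.02×10^-3 m.

r ≈ 2.02 mm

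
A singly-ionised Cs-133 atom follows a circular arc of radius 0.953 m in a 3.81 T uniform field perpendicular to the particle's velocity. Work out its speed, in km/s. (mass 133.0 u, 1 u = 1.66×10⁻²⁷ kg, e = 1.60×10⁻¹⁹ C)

From qvB = mv²/r, v = qBr/m.
v = (1×1.60×10^-19)(3.81)(0.953) / (2.21×10^-25) = 2.63×10^6 m/s.

v ≈ 2630 km/s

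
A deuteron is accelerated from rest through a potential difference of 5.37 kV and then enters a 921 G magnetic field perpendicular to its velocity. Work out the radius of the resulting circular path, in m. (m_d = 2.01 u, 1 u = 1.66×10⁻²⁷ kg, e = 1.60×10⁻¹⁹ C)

r ≈ 0.162 m

The kinetic energy gained is K = qV = (1×1.60×10^-19)(5370) = 8.59×10^-16 J.
v = √(2K/m) = 7.18×10^5 m/s.
r = mv/(qB) = (3.34×10^-27)(7.18×10^5) / [(1×1.60×10^-19)(0.0921)] = 0.162 m.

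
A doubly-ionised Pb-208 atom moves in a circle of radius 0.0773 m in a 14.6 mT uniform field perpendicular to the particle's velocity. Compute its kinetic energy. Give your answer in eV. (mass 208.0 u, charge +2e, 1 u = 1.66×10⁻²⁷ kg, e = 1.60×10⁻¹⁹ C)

v = qBr/m = (2×1.60×10^-19)(0.0146)(0.0773) / (3.45×10^-25) = 1050 m/s.
K = ½mv² = 0.5·(3.45×10^-25)·(1050)² = 1.89×10^-19 J = 1.18 eV.

K ≈ 1.18 eV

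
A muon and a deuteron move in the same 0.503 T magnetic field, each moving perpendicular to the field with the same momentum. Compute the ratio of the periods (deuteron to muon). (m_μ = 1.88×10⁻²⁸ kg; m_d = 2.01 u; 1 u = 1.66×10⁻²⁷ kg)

T = 2πm/(qB) is independent of speed, so T₂/T₁ = (m₂/q₂)/(m₁/q₁).
T_{deuteron}/T_{muon} = (3.34×10^-27/1e) / (1.88×10^-28/1e) = 17.7.

ratio ≈ 17.7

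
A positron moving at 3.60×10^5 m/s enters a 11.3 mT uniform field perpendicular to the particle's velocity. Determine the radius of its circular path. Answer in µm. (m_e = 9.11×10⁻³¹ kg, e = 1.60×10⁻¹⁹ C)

The magnetic force provides the centripetal force: qvB = mv²/r, so r = mv/(qB).
r = (9.11×10^-31 kg)(3.60×10^5 m/s) / [(1×1.60×10^-19 C)(0.0113 T)] = 1.81×10^-4 m.

r ≈ 181 µm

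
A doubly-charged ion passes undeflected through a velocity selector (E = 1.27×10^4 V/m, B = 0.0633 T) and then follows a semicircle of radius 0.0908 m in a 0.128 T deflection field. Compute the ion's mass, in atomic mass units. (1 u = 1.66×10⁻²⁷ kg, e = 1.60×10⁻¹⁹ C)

v = E/B₁ = 2.01×10^5 m/s.
From r = mv/(qB₂), m = qB₂r/v = (2×1.60×10^-19)(0.128)(0.0908) / (2.01×10^5) = 1.85×10^-26 kg.
In atomic mass units: m = 1.85×10^-26 / 1.66×10^-27 = 11.2 u.

m ≈ 11.2 u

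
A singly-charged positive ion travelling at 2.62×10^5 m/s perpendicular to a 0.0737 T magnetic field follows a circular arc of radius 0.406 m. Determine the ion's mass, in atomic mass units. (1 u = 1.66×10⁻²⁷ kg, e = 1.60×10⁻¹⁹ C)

m ≈ 11.0 u

qvB = mv²/r ⇒ m = qBr/v.
m = (1×1.60×10^-19)(0.0737)(0.406) / (2.62×10^5) = 1.83×10^-26 kg = 11.0 u.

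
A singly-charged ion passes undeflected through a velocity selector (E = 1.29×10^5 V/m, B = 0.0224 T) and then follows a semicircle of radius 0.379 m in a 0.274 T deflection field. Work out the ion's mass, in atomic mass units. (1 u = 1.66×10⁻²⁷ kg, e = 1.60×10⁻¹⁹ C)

m ≈ 1.74 u

v = E/B₁ = 5.76×10^6 m/s.
From r = mv/(qB₂), m = qB₂r/v = (1×1.60×10^-19)(0.274)(0.379) / (5.76×10^6) = 2.89×10^-27 kg.
In atomic mass units: m = 2.89×10^-27 / 1.66×10^-27 = 1.74 u.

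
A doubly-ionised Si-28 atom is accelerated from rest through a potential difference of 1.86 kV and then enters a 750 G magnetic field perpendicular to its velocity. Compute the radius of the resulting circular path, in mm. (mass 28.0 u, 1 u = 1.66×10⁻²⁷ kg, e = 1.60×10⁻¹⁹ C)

The kinetic energy gained is K = qV = (2×1.60×10^-19)(1860) = 5.95×10^-16 J.
v = √(2K/m) = 1.60×10^5 m/s.
r = mv/(qB) = (4.65×10^-26)(1.60×10^5) / [(2×1.60×10^-19)(0.0750)] = 0.310 m.

r ≈ 310 mm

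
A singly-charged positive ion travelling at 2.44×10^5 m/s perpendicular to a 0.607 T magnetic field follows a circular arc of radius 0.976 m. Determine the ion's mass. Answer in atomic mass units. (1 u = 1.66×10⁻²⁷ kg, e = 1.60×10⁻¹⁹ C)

m ≈ 234 u

qvB = mv²/r ⇒ m = qBr/v.
m = (1×1.60×10^-19)(0.607)(0.976) / (2.44×10^5) = 3.88×10^-25 kg = 234 u.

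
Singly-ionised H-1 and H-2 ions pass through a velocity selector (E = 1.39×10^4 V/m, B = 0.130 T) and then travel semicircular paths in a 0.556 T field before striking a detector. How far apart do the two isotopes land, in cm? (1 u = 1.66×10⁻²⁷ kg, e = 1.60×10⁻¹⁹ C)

Δd ≈ 0.399 cm

Both emerge at v = E/B₁ = 1.07×10^5 m/s.
r = mv/(qB₂), so r₁ = 2.00×10^-3 m and r₂ = 3.99×10^-3 m, giving Δr = 2.00×10^-3 m.
After a semicircle each ion lands a diameter 2r from the entry slit, so the separation is 2Δr = 3.99×10^-3 m.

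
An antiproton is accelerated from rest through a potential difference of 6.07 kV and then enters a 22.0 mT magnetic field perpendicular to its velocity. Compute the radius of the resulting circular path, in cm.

r ≈ 51.2 cm

The kinetic energy gained is K = qV = (1×1.60×10^-19)(6070) = 9.71×10^-16 J.
v = √(2K/m) = 1.08×10^6 m/s.
r = mv/(qB) = (1.67×10^-27)(1.08×10^6) / [(1×1.60×10^-19)(0.0220)] = 0.512 m.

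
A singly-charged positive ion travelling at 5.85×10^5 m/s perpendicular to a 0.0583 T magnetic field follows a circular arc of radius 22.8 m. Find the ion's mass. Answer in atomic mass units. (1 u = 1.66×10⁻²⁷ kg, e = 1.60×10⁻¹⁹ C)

m ≈ 219 u

qvB = mv²/r ⇒ m = qBr/v.
m = (1×1.60×10^-19)(0.0583)(22.8) / (5.85×10^5) = 3.64×10^-25 kg = 219 u.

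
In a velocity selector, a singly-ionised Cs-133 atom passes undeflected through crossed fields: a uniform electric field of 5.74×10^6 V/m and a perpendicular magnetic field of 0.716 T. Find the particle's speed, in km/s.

v ≈ 8020 km/s

For zero net force, qE = qvB, so v = E/B.
v = (5.74×10^6) / (0.716) = 8.02×10^6 m/s.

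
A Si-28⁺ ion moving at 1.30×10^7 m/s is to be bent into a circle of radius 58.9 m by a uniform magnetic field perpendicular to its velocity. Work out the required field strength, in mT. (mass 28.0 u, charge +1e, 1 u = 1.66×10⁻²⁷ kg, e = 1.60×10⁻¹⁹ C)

B ≈ 64.1 mT

qvB = mv²/r gives B = mv/(qr).
B = (4.65×10^-26)(1.30×10^7) / [(1×1.60×10^-19)(58.9)] = 0.0641 T.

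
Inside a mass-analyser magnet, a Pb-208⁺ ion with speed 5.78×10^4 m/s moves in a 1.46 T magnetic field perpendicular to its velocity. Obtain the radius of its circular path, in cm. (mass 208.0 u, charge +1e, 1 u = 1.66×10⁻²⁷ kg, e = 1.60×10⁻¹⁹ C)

r ≈ 8.54 cm

The magnetic force provides the centripetal force: qvB = mv²/r, so r = mv/(qB).
r = (3.45×10^-25 kg)(5.78×10^4 m/s) / [(1×1.60×10^-19 C)(1.46 T)] = 0.0854 m.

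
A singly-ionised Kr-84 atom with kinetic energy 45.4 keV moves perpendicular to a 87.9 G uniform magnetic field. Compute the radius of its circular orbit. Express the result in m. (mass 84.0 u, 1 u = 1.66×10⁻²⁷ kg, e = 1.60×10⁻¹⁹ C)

Convert the energy: K = 45.4 keV = 7.26×10^-15 J.
v = √(2K/m) = √(2·7.26×10^-15/1.39×10^-25) = 3.23×10^5 m/s.
r = mv/(qB) = (1.39×10^-25)(3.23×10^5) / [(1×1.60×10^-19)(8.79×10^-3)] = 32.0 m.

r ≈ 32.0 m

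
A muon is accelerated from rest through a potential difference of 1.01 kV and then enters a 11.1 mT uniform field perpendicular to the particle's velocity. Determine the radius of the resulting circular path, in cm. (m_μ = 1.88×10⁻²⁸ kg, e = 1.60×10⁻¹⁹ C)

r ≈ 13.9 cm

The kinetic energy gained is K = qV = (1×1.60×10^-19)(1010) = 1.62×10^-16 J.
v = √(2K/m) = 1.31×10^6 m/s.
r = mv/(qB) = (1.88×10^-28)(1.31×10^6) / [(1×1.60×10^-19)(0.0111)] = 0.139 m.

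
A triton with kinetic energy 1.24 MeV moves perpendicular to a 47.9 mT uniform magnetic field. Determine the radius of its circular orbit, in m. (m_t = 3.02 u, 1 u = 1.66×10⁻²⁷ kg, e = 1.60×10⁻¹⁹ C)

r ≈ 5.82 m

Convert the energy: K = 1.24 MeV = 1.98×10^-13 J.
v = √(2K/m) = √(2·1.98×10^-13/5.01×10^-27) = 8.90×10^6 m/s.
r = mv/(qB) = (5.01×10^-27)(8.90×10^6) / [(1×1.60×10^-19)(0.0479)] = 5.82 m.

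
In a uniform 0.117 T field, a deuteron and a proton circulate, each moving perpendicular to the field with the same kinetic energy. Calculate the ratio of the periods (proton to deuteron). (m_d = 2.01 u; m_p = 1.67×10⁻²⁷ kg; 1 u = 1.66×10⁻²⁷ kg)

ratio ≈ 0.501

T = 2πm/(qB) is independent of speed, so T₂/T₁ = (m₂/q₂)/(m₁/q₁).
T_{proton}/T_{deuteron} = (1.67×10^-27/1e) / (3.34×10^-27/1e) = 0.501.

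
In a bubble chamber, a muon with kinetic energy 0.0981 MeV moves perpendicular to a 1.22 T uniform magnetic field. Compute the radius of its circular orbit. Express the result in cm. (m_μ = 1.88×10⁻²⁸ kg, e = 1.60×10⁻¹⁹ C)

r ≈ 1.24 cm

Convert the energy: K = 0.0981 MeV = 1.57×10^-14 J.
v = √(2K/m) = √(2·1.57×10^-14/1.88×10^-28) = 1.29×10^7 m/s.
r = mv/(qB) = (1.88×10^-28)(1.29×10^7) / [(1×1.60×10^-19)(1.22)] = 0.0124 m.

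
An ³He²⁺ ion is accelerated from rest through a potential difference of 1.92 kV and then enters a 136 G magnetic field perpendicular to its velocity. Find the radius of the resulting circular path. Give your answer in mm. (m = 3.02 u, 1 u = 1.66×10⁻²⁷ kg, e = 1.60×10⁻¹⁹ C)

The kinetic energy gained is K = qV = (2×1.60×10^-19)(1920) = 6.14×10^-16 J.
v = √(2K/m) = 4.95×10^5 m/s.
r = mv/(qB) = (5.01×10^-27)(4.95×10^5) / [(2×1.60×10^-19)(0.0136)] = 0.570 m.

r ≈ 570 mm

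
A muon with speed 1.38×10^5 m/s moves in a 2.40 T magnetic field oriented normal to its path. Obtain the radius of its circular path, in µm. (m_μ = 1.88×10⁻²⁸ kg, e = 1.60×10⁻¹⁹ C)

r ≈ 67.6 µm

The magnetic force provides the centripetal force: qvB = mv²/r, so r = mv/(qB).
r = (1.88×10^-28 kg)(1.38×10^5 m/s) / [(1×1.60×10^-19 C)(2.40 T)] = 6.76×10^-5 m.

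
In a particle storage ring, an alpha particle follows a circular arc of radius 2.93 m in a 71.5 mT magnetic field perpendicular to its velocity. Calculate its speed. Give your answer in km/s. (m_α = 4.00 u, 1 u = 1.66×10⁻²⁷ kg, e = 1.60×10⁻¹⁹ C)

v ≈ 10100 km/s

From qvB = mv²/r, v = qBr/m.
v = (2×1.60×10^-19)(0.0715)(2.93) / (6.64×10^-27) = 1.01×10^7 m/s.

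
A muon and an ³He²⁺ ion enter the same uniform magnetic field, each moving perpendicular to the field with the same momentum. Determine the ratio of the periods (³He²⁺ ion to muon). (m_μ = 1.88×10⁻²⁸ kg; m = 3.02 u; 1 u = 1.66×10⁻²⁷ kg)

ratio ≈ 13.3

T = 2πm/(qB) is independent of speed, so T₂/T₁ = (m₂/q₂)/(m₁/q₁).
T_{³He²⁺ ion}/T_{muon} = (5.01×10^-27/2e) / (1.88×10^-28/1e) = 13.3.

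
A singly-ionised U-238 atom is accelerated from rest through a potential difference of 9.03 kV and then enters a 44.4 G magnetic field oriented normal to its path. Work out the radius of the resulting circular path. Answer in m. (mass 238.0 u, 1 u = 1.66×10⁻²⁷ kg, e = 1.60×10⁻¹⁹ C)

r ≈ 47.6 m

The kinetic energy gained is K = qV = (1×1.60×10^-19)(9030) = 1.44×10^-15 J.
v = √(2K/m) = 8.55×10^4 m/s.
r = mv/(qB) = (3.95×10^-25)(8.55×10^4) / [(1×1.60×10^-19)(4.44×10^-3)] = 47.6 m.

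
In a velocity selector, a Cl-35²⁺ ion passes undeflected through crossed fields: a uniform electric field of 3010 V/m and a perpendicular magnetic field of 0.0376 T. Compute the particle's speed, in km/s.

For zero net force, qE = qvB, so v = E/B.
v = (3010) / (0.0376) = 8.01×10^4 m/s.

v ≈ 80.1 km/s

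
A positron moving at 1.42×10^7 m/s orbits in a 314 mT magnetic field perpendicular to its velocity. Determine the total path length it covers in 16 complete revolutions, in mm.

r = mv/(qB) = 2.57×10^-4 m, so one revolution covers 2πr = 1.62×10^-3 m.
In 16 revolutions: L = 16·2πr = 0.0259 m.

L ≈ 25.9 mm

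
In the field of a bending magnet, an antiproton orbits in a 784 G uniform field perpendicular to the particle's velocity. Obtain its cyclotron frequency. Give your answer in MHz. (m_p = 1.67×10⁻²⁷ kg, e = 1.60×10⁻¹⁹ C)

f = qB/(2πm) = (1×1.60×10^-19)(0.0784) / [2π(1.67×10^-27)] = 1.20×10^6 Hz.

f ≈ 1.20 MHz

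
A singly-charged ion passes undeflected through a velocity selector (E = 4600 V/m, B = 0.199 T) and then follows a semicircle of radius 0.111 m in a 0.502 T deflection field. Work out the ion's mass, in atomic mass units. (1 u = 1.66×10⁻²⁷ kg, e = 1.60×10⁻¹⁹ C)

v = E/B₁ = 2.31×10^4 m/s.
From r = mv/(qB₂), m = qB₂r/v = (1×1.60×10^-19)(0.502)(0.111) / (2.31×10^4) = 3.86×10^-25 kg.
In atomic mass units: m = 3.86×10^-25 / 1.66×10^-27 = 232 u.

m ≈ 232 u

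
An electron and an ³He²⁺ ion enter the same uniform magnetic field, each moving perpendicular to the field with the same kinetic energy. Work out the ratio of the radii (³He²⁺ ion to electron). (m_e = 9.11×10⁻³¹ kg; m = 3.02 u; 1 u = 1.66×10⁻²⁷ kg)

r = √(2mK)/(qB) ⇒ at equal K, r ∝ √m/q.
r_{³He²⁺ ion}/r_{electron} = 37.1.

ratio ≈ 37.1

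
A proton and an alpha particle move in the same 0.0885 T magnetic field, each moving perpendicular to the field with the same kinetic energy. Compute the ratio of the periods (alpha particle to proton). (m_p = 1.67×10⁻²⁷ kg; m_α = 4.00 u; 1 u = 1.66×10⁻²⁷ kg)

T = 2πm/(qB) is independent of speed, so T₂/T₁ = (m₂/q₂)/(m₁/q₁).
T_{alpha particle}/T_{proton} = (6.64×10^-27/2e) / (1.67×10^-27/1e) = 1.99.

ratio ≈ 1.99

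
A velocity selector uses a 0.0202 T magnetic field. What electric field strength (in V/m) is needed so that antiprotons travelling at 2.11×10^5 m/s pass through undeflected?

qE = qvB ⇒ E = vB = (2.11×10^5)(0.0202) = 4260 V/m.

E ≈ 4260 V/m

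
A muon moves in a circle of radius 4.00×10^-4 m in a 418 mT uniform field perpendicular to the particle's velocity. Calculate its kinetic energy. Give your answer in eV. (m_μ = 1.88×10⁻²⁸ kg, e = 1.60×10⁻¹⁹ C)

v = qBr/m = (1×1.60×10^-19)(0.418)(4.00×10^-4) / (1.88×10^-28) = 1.42×10^5 m/s.
K = ½mv² = 0.5·(1.88×10^-28)·(1.42×10^5)² = 1.90×10^-18 J = 11.9 eV.

K ≈ 11.9 eV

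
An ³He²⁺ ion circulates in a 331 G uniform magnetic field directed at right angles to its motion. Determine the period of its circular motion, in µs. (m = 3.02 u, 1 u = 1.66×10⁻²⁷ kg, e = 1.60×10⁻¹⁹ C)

T ≈ 2.97 µs

The cyclotron period is independent of speed: T = 2πm/(qB).
T = 2π(5.01×10^-27) / [(2×1.60×10^-19)(0.0331)] = 2.97×10^-6 s.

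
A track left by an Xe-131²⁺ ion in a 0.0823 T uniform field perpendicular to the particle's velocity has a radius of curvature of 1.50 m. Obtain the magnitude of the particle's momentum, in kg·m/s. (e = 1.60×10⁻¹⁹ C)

p ≈ 3.95×10^-20 kg·m/s

Since qvB = mv²/r, the momentum p = mv = qBr.
p = (2×1.60×10^-19)(0.0823)(1.50) = 3.95×10^-20 kg·m/s.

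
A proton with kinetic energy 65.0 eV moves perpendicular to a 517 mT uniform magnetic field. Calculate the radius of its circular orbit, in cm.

Convert the energy: K = 65.0 eV = 1.04×10^-17 J.
v = √(2K/m) = √(2·1.04×10^-17/1.67×10^-27) = 1.12×10^5 m/s.
r = mv/(qB) = (1.67×10^-27)(1.12×10^5) / [(1×1.60×10^-19)(0.517)] = 2.25×10^-3 m.

r ≈ 0.225 cm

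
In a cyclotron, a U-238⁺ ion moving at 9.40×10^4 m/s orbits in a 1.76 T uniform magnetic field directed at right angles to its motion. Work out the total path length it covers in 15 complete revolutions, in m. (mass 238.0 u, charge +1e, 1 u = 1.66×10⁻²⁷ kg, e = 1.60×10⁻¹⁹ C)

L ≈ 12.4 m

r = mv/(qB) = 0.132 m, so one revolution covers 2πr = 0.829 m.
In 15 revolutions: L = 15·2πr = 12.4 m.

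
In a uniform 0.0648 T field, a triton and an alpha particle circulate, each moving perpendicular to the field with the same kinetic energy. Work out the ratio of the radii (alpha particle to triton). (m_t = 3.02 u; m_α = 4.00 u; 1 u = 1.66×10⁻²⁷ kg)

ratio ≈ 0.575

r = √(2mK)/(qB) ⇒ at equal K, r ∝ √m/q.
r_{alpha particle}/r_{triton} = 0.575.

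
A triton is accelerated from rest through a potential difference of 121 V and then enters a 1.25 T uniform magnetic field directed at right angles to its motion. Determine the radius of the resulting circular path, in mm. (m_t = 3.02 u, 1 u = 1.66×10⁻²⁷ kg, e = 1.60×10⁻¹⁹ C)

The kinetic energy gained is K = qV = (1×1.60×10^-19)(121) = 1.94×10^-17 J.
v = √(2K/m) = 8.79×10^4 m/s.
r = mv/(qB) = (5.01×10^-27)(8.79×10^4) / [(1×1.60×10^-19)(1.25)] = 2.20×10^-3 m.

r ≈ 2.20 mm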